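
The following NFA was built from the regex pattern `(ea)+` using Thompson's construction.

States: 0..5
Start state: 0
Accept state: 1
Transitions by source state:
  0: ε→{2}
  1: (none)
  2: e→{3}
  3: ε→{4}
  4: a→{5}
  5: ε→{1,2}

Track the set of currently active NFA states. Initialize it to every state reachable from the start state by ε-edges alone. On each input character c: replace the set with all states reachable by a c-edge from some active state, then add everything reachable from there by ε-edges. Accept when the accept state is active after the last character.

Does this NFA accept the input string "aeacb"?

initial (ε-close {0}): {0,2}
'a' @ 1: {}  — dead — no transitions
rest 'eacb' ignored (set empty)
end set {} — state 1 not in

Answer: REJECT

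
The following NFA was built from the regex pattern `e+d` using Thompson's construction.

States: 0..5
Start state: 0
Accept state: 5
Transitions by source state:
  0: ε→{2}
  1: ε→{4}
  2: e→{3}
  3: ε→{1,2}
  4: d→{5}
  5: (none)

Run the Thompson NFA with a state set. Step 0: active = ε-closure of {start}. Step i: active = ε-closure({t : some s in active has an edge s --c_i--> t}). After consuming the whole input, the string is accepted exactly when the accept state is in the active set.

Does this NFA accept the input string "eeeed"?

S₀ = ε-closure({0}) = {0,2}
'e' @ 1: {1,2,3,4}
'e' @ 2: {1,2,3,4}
'e' @ 3: {1,2,3,4}
'e' @ 4: {1,2,3,4}
'd' @ 5: {5}  (accept∈set)
after full input: {5}  (accept=5 in)

Answer: ACCEPT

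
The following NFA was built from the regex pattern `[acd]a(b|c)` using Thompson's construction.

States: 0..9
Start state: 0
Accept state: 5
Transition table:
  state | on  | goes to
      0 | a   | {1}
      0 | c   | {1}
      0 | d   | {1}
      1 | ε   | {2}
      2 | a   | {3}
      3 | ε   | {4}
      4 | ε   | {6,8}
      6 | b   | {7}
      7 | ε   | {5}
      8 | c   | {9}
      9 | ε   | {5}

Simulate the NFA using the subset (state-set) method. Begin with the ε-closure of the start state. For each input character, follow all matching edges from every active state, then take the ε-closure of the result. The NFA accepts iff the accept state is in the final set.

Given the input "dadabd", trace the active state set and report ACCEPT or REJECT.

Answer: REJECT

Derivation:
start: ε-closure({0}) = {0}
'd' @ 1: {1,2}
'a' @ 2: {3,4,6,8}
'd' @ 3: {}  — dead — no transitions
rest 'abd' ignored (set empty)
final: {}; accept 5 not in set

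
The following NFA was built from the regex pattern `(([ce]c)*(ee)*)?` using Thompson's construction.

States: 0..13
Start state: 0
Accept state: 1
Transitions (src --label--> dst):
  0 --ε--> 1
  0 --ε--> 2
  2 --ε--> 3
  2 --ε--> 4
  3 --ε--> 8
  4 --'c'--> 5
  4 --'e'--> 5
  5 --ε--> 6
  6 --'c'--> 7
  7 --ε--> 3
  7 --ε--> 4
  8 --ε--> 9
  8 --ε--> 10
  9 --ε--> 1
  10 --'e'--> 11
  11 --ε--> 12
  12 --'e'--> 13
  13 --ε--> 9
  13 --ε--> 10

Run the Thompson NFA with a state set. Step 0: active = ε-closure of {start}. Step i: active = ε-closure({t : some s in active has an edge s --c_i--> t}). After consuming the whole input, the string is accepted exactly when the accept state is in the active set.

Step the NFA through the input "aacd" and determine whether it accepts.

Answer: REJECT

Trace:
initial (ε-close {0}): {0,1,2,3,4,8,9,10}
'a' @ 1: {}  — state set empty
rest 'acd' ignored (set empty)
end set {} — state 1 not in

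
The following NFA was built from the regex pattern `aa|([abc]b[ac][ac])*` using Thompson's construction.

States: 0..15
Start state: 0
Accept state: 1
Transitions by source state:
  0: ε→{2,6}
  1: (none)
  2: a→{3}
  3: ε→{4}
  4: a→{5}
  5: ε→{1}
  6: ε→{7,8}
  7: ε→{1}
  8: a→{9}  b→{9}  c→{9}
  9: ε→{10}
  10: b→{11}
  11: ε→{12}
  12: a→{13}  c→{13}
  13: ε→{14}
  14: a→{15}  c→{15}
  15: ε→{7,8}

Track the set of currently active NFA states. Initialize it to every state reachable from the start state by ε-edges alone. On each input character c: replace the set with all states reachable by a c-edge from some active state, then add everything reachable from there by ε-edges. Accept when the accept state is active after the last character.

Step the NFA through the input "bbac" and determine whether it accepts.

Answer: ACCEPT

Derivation:
initial (ε-close {0}): {0,1,2,6,7,8}
'b' @ 1: {9,10}
'b' @ 2: {11,12}
'a' @ 3: {13,14}
'c' @ 4: {1,7,8,15}  ✓accept
end set {1,7,8,15} — state 1 in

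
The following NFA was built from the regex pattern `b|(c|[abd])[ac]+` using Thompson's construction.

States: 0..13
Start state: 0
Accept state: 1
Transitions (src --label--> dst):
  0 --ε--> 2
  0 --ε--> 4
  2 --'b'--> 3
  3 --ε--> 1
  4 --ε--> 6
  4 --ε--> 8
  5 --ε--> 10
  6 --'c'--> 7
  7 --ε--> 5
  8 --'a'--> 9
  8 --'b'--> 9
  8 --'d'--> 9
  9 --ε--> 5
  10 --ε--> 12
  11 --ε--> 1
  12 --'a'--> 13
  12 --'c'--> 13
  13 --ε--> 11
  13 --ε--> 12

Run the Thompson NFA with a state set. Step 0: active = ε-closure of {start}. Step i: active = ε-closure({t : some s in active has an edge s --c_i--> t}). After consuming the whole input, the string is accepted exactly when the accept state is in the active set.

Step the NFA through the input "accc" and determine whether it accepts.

S₀ = ε-closure({0}) = {0,2,4,6,8}
'a' @ 1: {5,9,10,12}
'c' @ 2: {1,11,12,13}  [accepting]
'c' @ 3: {1,11,12,13}  [accepting]
'c' @ 4: {1,11,12,13}  [accepting]
after full input: {1,11,12,13}  (accept=1 in)

Answer: ACCEPT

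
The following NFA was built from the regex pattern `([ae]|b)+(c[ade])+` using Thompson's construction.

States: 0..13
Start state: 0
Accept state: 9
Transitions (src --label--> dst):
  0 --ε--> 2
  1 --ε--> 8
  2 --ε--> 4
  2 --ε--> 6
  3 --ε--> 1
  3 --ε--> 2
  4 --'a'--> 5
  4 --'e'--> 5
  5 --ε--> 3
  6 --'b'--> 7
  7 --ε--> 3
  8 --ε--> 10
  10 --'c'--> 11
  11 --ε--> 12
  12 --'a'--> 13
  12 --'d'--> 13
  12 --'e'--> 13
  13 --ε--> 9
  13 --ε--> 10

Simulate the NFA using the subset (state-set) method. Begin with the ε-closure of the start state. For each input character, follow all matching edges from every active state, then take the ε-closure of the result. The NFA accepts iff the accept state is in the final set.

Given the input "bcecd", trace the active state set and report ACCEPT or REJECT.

Answer: ACCEPT

Trace:
initial (ε-close {0}): {0,2,4,6}
'b' @ 1: {1,2,3,4,6,7,8,10}
'c' @ 2: {11,12}
'e' @ 3: {9,10,13}  [accepting]
'c' @ 4: {11,12}
'd' @ 5: {9,10,13}  [accepting]
after full input: {9,10,13}  (accept=9 in)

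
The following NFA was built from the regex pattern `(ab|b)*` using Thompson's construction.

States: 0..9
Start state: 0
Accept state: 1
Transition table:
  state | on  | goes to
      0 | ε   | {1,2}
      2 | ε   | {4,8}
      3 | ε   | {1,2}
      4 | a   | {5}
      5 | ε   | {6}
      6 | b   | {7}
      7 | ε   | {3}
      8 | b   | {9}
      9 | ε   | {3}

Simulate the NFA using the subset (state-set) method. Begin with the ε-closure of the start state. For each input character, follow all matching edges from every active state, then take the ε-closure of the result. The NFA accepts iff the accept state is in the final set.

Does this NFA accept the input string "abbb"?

start: ε-closure({0}) = {0,1,2,4,8}
'a' @ 1: {5,6}
'b' @ 2: {1,2,3,4,7,8}  [accepting]
'b' @ 3: {1,2,3,4,8,9}  [accepting]
'b' @ 4: {1,2,3,4,8,9}  [accepting]
after full input: {1,2,3,4,8,9}  (accept=1 in)

Answer: ACCEPT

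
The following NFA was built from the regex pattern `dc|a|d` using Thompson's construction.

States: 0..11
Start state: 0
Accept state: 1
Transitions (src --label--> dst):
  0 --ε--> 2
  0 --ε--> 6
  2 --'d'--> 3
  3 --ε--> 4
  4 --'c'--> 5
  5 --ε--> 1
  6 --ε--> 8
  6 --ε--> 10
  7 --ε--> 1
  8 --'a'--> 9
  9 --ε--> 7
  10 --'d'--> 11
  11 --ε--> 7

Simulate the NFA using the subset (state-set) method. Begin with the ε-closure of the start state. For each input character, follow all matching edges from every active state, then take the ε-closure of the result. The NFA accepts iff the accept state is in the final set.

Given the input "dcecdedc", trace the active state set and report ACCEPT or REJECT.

S₀ = ε-closure({0}) = {0,2,6,8,10}
'd' @ 1: {1,3,4,7,11}  ✓accept
'c' @ 2: {1,5}  ✓accept
'e' @ 3: {}  — no active states
rest 'cdedc' ignored (set empty)
after full input: {}  (accept=1 not in)

Answer: REJECT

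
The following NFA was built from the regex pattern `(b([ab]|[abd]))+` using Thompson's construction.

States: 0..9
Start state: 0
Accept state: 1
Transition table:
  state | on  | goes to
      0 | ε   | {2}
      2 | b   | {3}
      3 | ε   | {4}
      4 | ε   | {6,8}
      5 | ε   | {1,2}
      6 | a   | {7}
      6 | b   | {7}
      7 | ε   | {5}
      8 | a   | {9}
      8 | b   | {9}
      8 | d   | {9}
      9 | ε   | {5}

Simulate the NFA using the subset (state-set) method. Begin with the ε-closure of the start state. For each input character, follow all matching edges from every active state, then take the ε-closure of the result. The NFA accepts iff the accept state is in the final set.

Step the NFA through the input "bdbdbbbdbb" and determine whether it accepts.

start: ε-closure({0}) = {0,2}
'b' @ 1: {3,4,6,8}
'd' @ 2: {1,2,5,9}  (accept∈set)
'b' @ 3: {3,4,6,8}
'd' @ 4: {1,2,5,9}  (accept∈set)
'b' @ 5: {3,4,6,8}
'b' @ 6: {1,2,5,7,9}  (accept∈set)
'b' @ 7: {3,4,6,8}
'd' @ 8: {1,2,5,9}  (accept∈set)
'b' @ 9: {3,4,6,8}
'b' @ 10: {1,2,5,7,9}  (accept∈set)
after full input: {1,2,5,7,9}  (accept=1 in)

Answer: ACCEPT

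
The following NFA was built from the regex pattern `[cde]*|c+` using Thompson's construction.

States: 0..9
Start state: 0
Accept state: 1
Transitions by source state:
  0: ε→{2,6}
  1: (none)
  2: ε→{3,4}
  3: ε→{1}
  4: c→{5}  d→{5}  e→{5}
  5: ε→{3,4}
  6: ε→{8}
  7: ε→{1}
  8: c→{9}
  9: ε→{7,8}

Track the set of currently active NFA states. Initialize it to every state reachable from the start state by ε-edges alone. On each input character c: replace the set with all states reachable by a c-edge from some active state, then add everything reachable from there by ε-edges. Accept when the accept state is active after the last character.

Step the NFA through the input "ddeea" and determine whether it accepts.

Answer: REJECT

Steps:
initial (ε-close {0}): {0,1,2,3,4,6,8}
'd' @ 1: {1,3,4,5}  ✓accept
'd' @ 2: {1,3,4,5}  ✓accept
'e' @ 3: {1,3,4,5}  ✓accept
'e' @ 4: {1,3,4,5}  ✓accept
'a' @ 5: {}  — no active states
after full input: {}  (accept=1 not in)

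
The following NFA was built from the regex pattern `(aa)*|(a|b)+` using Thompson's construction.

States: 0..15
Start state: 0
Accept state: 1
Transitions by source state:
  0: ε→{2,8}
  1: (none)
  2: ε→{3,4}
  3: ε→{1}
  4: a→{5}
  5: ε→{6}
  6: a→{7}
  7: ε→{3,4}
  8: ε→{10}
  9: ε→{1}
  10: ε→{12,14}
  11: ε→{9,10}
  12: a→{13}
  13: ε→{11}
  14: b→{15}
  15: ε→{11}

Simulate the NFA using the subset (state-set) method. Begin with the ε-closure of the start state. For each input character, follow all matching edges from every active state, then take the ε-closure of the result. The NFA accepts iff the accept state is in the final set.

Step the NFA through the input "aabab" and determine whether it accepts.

start: ε-closure({0}) = {0,1,2,3,4,8,10,12,14}
'a' @ 1: {1,5,6,9,10,11,12,13,14}  ✓accept
'a' @ 2: {1,3,4,7,9,10,11,12,13,14}  ✓accept
'b' @ 3: {1,9,10,11,12,14,15}  ✓accept
'a' @ 4: {1,9,10,11,12,13,14}  ✓accept
'b' @ 5: {1,9,10,11,12,14,15}  ✓accept
final: {1,9,10,11,12,14,15}; accept 1 in set

Answer: ACCEPT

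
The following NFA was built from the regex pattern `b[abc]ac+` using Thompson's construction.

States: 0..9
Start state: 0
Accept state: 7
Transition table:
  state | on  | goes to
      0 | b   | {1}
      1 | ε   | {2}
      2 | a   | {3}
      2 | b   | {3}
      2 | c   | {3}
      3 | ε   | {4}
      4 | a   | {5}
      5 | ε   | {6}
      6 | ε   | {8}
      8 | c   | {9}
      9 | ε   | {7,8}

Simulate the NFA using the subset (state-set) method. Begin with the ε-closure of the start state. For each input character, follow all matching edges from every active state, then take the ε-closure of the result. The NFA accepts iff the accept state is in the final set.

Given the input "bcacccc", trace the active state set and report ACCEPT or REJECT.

Answer: ACCEPT

Trace:
initial (ε-close {0}): {0}
'b' @ 1: {1,2}
'c' @ 2: {3,4}
'a' @ 3: {5,6,8}
'c' @ 4: {7,8,9}  ✓accept
'c' @ 5: {7,8,9}  ✓accept
'c' @ 6: {7,8,9}  ✓accept
'c' @ 7: {7,8,9}  ✓accept
end set {7,8,9} — state 7 in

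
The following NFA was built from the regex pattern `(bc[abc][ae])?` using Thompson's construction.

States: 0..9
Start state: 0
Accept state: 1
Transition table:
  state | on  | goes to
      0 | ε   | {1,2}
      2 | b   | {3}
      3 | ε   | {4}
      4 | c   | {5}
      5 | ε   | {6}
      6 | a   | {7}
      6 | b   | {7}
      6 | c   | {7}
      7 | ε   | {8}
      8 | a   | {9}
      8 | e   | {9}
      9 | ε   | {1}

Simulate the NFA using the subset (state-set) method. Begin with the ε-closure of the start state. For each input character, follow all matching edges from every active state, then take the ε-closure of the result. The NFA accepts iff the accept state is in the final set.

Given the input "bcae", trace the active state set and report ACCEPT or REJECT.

initial (ε-close {0}): {0,1,2}
'b' @ 1: {3,4}
'c' @ 2: {5,6}
'a' @ 3: {7,8}
'e' @ 4: {1,9}  [accepting]
final: {1,9}; accept 1 in set

Answer: ACCEPT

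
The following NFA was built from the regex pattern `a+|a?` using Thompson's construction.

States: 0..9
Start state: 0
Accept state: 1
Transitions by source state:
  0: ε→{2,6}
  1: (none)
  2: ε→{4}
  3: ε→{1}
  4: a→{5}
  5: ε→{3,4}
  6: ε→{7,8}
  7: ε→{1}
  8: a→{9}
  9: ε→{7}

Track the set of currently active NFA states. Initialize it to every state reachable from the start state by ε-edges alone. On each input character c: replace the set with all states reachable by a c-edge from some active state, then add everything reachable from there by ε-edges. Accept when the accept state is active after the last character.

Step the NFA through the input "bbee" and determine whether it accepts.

start: ε-closure({0}) = {0,1,2,4,6,7,8}
'b' @ 1: {}  — state set empty
rest 'bee' ignored (set empty)
after full input: {}  (accept=1 not in)

Answer: REJECT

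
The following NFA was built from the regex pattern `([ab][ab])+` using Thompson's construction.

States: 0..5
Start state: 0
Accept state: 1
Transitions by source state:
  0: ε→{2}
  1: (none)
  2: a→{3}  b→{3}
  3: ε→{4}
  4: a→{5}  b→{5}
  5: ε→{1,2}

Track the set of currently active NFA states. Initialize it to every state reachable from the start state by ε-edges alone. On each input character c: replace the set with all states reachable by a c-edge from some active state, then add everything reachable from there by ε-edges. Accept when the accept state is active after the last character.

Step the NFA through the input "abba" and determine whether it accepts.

Answer: ACCEPT

Steps:
start: ε-closure({0}) = {0,2}
'a' @ 1: {3,4}
'b' @ 2: {1,2,5}  ✓accept
'b' @ 3: {3,4}
'a' @ 4: {1,2,5}  ✓accept
after full input: {1,2,5}  (accept=1 in)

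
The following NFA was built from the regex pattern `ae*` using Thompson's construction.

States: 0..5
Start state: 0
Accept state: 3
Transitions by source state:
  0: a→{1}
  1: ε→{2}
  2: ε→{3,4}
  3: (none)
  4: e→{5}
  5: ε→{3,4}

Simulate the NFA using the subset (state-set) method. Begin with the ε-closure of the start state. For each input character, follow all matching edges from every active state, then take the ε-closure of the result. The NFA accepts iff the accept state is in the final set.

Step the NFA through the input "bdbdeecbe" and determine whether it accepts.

start: ε-closure({0}) = {0}
'b' @ 1: {}  — state set empty
rest 'dbdeecbe' ignored (set empty)
after full input: {}  (accept=3 not in)

Answer: REJECT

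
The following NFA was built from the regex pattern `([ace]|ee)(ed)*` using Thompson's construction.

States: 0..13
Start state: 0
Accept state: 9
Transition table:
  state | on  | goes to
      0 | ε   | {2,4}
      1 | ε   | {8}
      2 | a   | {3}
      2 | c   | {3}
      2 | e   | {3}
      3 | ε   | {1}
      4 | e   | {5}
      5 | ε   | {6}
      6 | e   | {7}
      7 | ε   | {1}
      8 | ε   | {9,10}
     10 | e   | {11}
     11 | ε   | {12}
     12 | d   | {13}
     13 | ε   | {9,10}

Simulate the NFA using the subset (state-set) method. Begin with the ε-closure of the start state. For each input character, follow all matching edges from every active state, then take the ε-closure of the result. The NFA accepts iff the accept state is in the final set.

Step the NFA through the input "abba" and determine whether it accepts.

initial (ε-close {0}): {0,2,4}
'a' @ 1: {1,3,8,9,10}  (accept∈set)
'b' @ 2: {}  — no active states
rest 'ba' ignored (set empty)
end set {} — state 9 not in

Answer: REJECT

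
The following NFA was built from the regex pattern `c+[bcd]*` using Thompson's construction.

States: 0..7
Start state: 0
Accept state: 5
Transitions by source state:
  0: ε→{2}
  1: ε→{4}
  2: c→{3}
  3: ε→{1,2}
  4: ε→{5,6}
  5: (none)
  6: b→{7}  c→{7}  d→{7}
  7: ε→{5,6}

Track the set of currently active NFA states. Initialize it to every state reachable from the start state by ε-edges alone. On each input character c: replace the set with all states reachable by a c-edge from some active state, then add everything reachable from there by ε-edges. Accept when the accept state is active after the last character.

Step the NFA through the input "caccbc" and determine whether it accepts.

Answer: REJECT

Derivation:
S₀ = ε-closure({0}) = {0,2}
'c' @ 1: {1,2,3,4,5,6}  (accept∈set)
'a' @ 2: {}  — state set empty
rest 'ccbc' ignored (set empty)
end set {} — state 5 not in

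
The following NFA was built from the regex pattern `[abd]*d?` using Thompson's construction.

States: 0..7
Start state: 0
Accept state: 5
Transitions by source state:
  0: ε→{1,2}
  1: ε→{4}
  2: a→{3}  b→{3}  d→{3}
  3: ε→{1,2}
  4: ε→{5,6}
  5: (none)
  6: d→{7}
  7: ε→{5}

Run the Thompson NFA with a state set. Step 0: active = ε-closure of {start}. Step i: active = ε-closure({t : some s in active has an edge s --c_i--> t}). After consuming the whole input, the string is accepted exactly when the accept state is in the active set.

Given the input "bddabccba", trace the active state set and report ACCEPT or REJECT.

Answer: REJECT

Trace:
S₀ = ε-closure({0}) = {0,1,2,4,5,6}
'b' @ 1: {1,2,3,4,5,6}  ✓accept
'd' @ 2: {1,2,3,4,5,6,7}  ✓accept
'd' @ 3: {1,2,3,4,5,6,7}  ✓accept
'a' @ 4: {1,2,3,4,5,6}  ✓accept
'b' @ 5: {1,2,3,4,5,6}  ✓accept
'c' @ 6: {}  — dead — no transitions
rest 'cba' ignored (set empty)
final: {}; accept 5 not in set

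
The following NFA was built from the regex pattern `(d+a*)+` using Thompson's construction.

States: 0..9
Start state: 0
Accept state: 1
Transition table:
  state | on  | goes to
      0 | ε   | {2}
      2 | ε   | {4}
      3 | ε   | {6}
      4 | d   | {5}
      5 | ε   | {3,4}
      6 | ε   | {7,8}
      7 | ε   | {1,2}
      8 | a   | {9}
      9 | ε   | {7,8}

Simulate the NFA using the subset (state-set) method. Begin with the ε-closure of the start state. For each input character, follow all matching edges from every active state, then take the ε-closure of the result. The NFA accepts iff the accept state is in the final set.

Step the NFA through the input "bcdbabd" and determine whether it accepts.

Answer: REJECT

Trace:
start: ε-closure({0}) = {0,2,4}
'b' @ 1: {}  — state set empty
rest 'cdbabd' ignored (set empty)
final: {}; accept 1 not in set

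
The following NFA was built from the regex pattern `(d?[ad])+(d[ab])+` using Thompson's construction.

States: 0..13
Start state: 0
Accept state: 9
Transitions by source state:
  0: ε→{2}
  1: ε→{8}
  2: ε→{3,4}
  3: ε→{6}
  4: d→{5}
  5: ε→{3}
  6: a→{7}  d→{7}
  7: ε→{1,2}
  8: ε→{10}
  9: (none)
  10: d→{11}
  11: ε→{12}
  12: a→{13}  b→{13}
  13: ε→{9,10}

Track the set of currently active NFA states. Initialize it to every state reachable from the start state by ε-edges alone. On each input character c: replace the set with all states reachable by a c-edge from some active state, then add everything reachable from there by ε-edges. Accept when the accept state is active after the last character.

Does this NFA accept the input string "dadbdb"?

initial (ε-close {0}): {0,2,3,4,6}
'd' @ 1: {1,2,3,4,5,6,7,8,10}
'a' @ 2: {1,2,3,4,6,7,8,10}
'd' @ 3: {1,2,3,4,5,6,7,8,10,11,12}
'b' @ 4: {9,10,13}  (accept∈set)
'd' @ 5: {11,12}
'b' @ 6: {9,10,13}  (accept∈set)
after full input: {9,10,13}  (accept=9 in)

Answer: ACCEPT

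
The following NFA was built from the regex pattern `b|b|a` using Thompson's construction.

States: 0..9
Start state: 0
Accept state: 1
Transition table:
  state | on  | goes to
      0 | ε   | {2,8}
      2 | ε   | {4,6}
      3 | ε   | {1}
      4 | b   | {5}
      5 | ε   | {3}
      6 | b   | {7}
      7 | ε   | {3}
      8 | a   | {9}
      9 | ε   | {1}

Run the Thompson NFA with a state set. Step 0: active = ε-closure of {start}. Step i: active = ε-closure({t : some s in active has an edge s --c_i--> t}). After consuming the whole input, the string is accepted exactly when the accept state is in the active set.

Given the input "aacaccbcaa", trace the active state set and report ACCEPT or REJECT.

Answer: REJECT

Trace:
initial (ε-close {0}): {0,2,4,6,8}
'a' @ 1: {1,9}  [accepting]
'a' @ 2: {}  — no active states
rest 'caccbcaa' ignored (set empty)
final: {}; accept 1 not in set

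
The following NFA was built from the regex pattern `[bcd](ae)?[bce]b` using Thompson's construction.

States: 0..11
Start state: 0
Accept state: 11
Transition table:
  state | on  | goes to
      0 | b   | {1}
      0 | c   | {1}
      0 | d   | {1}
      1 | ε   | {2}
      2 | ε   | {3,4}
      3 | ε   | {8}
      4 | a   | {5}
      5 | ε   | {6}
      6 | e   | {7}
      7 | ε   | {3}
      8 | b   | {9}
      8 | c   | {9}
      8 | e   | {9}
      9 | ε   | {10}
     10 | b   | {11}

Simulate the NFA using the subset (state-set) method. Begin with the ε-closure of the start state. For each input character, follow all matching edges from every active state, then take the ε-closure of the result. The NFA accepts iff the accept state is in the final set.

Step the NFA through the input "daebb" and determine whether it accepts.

initial (ε-close {0}): {0}
'd' @ 1: {1,2,3,4,8}
'a' @ 2: {5,6}
'e' @ 3: {3,7,8}
'b' @ 4: {9,10}
'b' @ 5: {11}  (accept∈set)
after full input: {11}  (accept=11 in)

Answer: ACCEPT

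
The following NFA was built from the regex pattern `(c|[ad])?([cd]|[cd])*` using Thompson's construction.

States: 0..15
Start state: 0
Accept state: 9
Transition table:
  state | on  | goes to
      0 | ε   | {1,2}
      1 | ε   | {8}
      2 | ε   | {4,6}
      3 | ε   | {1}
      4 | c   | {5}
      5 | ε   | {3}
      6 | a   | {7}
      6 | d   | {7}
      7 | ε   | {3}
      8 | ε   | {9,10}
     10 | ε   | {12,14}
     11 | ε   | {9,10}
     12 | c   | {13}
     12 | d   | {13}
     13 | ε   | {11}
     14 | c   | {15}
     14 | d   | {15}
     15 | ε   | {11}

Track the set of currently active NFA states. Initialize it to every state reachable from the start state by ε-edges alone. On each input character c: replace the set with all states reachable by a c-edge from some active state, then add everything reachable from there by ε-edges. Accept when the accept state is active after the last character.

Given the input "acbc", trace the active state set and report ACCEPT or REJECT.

start: ε-closure({0}) = {0,1,2,4,6,8,9,10,12,14}
'a' @ 1: {1,3,7,8,9,10,12,14}  [accepting]
'c' @ 2: {9,10,11,12,13,14,15}  [accepting]
'b' @ 3: {}  — dead — no transitions
rest 'c' ignored (set empty)
end set {} — state 9 not in

Answer: REJECT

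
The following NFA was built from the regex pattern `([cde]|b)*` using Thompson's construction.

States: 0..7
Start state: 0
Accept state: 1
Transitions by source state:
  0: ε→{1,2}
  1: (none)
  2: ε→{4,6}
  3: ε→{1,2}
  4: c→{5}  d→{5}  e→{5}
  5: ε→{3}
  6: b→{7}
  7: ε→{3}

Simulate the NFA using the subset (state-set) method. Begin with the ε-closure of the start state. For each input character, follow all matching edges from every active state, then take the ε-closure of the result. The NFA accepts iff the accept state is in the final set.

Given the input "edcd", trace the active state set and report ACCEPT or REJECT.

S₀ = ε-closure({0}) = {0,1,2,4,6}
'e' @ 1: {1,2,3,4,5,6}  ✓accept
'd' @ 2: {1,2,3,4,5,6}  ✓accept
'c' @ 3: {1,2,3,4,5,6}  ✓accept
'd' @ 4: {1,2,3,4,5,6}  ✓accept
final: {1,2,3,4,5,6}; accept 1 in set

Answer: ACCEPT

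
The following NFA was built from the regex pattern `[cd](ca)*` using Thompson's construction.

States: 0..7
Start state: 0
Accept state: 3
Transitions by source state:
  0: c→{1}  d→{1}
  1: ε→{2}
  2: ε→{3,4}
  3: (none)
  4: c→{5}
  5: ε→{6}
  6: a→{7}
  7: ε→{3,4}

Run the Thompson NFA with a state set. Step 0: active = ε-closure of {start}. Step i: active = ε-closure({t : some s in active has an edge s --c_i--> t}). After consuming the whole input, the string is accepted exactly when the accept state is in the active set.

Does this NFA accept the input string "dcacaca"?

Answer: ACCEPT

Steps:
start: ε-closure({0}) = {0}
'd' @ 1: {1,2,3,4}  ✓accept
'c' @ 2: {5,6}
'a' @ 3: {3,4,7}  ✓accept
'c' @ 4: {5,6}
'a' @ 5: {3,4,7}  ✓accept
'c' @ 6: {5,6}
'a' @ 7: {3,4,7}  ✓accept
final: {3,4,7}; accept 3 in set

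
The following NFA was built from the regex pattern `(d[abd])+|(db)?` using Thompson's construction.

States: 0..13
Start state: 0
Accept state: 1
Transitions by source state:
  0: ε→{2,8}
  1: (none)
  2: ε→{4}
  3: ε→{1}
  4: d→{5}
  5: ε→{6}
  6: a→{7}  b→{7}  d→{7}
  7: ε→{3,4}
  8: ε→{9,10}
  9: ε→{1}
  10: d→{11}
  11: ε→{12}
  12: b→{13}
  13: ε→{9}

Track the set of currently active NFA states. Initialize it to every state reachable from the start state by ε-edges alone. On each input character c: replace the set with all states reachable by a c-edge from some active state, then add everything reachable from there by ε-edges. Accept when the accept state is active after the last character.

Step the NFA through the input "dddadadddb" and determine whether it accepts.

Answer: ACCEPT

Derivation:
initial (ε-close {0}): {0,1,2,4,8,9,10}
'd' @ 1: {5,6,11,12}
'd' @ 2: {1,3,4,7}  ✓accept
'd' @ 3: {5,6}
'a' @ 4: {1,3,4,7}  ✓accept
'd' @ 5: {5,6}
'a' @ 6: {1,3,4,7}  ✓accept
'd' @ 7: {5,6}
'd' @ 8: {1,3,4,7}  ✓accept
'd' @ 9: {5,6}
'b' @ 10: {1,3,4,7}  ✓accept
end set {1,3,4,7} — state 1 in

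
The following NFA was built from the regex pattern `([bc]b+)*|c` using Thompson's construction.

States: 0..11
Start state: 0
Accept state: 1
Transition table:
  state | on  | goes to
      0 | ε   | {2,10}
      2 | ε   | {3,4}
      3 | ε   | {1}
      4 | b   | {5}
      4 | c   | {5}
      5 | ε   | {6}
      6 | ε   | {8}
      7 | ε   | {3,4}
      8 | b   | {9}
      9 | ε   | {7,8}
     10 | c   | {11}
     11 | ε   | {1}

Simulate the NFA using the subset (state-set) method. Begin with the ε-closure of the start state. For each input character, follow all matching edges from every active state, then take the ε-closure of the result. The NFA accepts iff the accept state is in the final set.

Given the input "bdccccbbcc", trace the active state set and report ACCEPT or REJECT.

Answer: REJECT

Steps:
S₀ = ε-closure({0}) = {0,1,2,3,4,10}
'b' @ 1: {5,6,8}
'd' @ 2: {}  — dead — no transitions
rest 'ccccbbcc' ignored (set empty)
final: {}; accept 1 not in set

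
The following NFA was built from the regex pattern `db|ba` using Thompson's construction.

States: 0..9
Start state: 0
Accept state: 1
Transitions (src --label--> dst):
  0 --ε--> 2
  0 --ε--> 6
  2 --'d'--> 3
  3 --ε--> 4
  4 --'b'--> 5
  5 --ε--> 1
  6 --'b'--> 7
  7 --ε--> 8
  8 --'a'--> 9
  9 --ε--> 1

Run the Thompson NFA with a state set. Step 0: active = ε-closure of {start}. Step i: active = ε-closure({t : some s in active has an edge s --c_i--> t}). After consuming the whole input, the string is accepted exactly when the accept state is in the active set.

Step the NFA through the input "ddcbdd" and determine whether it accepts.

S₀ = ε-closure({0}) = {0,2,6}
'd' @ 1: {3,4}
'd' @ 2: {}  — state set empty
rest 'cbdd' ignored (set empty)
final: {}; accept 1 not in set

Answer: REJECT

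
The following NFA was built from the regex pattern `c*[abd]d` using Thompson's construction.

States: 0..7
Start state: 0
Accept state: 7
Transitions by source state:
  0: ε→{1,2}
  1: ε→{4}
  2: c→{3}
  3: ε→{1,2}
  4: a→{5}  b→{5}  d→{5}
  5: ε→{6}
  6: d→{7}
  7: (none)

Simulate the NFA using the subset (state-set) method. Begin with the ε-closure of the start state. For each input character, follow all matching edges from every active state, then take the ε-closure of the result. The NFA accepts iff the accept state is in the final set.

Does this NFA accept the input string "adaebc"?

Answer: REJECT

Trace:
S₀ = ε-closure({0}) = {0,1,2,4}
'a' @ 1: {5,6}
'd' @ 2: {7}  ✓accept
'a' @ 3: {}  — dead — no transitions
rest 'ebc' ignored (set empty)
final: {}; accept 7 not in set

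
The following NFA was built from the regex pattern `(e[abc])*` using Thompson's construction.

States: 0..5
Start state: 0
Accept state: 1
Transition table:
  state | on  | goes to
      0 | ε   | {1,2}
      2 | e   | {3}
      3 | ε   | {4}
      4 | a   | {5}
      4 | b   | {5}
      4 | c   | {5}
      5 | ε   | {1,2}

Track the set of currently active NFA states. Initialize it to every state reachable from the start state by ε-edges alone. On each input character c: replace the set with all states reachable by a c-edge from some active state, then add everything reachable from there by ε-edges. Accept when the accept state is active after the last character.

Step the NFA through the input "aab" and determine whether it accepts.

Answer: REJECT

Trace:
start: ε-closure({0}) = {0,1,2}
'a' @ 1: {}  — state set empty
rest 'ab' ignored (set empty)
after full input: {}  (accept=1 not in)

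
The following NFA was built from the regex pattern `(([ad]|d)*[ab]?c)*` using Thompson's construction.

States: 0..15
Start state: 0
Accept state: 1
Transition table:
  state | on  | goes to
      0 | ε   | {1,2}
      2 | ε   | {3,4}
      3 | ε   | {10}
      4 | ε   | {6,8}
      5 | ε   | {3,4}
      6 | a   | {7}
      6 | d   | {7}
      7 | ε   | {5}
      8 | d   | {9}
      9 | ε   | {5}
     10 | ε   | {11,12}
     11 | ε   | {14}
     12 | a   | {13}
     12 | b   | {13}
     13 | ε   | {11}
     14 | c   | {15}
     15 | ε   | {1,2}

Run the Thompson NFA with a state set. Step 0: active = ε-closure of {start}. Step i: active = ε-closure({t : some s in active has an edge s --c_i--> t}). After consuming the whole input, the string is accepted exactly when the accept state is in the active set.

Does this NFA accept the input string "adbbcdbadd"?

Answer: REJECT

Derivation:
start: ε-closure({0}) = {0,1,2,3,4,6,8,10,11,12,14}
'a' @ 1: {3,4,5,6,7,8,10,11,12,13,14}
'd' @ 2: {3,4,5,6,7,8,9,10,11,12,14}
'b' @ 3: {11,13,14}
'b' @ 4: {}  — no active states
rest 'cdbadd' ignored (set empty)
end set {} — state 1 not in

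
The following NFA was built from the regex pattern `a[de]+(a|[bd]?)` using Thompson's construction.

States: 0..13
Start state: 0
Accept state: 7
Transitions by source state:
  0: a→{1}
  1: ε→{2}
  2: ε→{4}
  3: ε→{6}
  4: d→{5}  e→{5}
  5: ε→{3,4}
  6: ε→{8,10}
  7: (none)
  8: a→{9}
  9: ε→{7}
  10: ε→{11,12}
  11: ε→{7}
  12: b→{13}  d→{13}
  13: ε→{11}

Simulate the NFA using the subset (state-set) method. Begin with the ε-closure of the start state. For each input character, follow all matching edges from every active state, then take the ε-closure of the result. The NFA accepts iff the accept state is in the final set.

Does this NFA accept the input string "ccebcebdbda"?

Answer: REJECT

Derivation:
initial (ε-close {0}): {0}
'c' @ 1: {}  — no active states
rest 'cebcebdbda' ignored (set empty)
after full input: {}  (accept=7 not in)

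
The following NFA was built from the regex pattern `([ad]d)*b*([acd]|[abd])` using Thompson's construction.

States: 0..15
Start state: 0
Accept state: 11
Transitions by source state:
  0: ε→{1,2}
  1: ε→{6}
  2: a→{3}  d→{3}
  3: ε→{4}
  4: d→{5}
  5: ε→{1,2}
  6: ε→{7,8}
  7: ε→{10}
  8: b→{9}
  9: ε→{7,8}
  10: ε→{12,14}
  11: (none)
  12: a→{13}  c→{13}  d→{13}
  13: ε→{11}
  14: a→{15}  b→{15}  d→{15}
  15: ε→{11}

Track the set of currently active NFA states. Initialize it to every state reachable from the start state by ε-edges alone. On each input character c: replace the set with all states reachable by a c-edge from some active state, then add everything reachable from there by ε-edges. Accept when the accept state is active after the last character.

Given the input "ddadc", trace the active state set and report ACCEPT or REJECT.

S₀ = ε-closure({0}) = {0,1,2,6,7,8,10,12,14}
'd' @ 1: {3,4,11,13,15}  [accepting]
'd' @ 2: {1,2,5,6,7,8,10,12,14}
'a' @ 3: {3,4,11,13,15}  [accepting]
'd' @ 4: {1,2,5,6,7,8,10,12,14}
'c' @ 5: {11,13}  [accepting]
end set {11,13} — state 11 in

Answer: ACCEPT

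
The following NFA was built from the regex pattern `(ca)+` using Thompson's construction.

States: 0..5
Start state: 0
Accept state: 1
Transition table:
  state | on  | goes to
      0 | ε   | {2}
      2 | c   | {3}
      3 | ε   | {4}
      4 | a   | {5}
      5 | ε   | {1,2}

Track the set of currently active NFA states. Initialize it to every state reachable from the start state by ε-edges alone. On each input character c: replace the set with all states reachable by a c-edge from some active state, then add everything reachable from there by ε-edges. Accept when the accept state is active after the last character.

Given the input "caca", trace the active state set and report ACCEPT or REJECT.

Answer: ACCEPT

Trace:
S₀ = ε-closure({0}) = {0,2}
'c' @ 1: {3,4}
'a' @ 2: {1,2,5}  [accepting]
'c' @ 3: {3,4}
'a' @ 4: {1,2,5}  [accepting]
final: {1,2,5}; accept 1 in set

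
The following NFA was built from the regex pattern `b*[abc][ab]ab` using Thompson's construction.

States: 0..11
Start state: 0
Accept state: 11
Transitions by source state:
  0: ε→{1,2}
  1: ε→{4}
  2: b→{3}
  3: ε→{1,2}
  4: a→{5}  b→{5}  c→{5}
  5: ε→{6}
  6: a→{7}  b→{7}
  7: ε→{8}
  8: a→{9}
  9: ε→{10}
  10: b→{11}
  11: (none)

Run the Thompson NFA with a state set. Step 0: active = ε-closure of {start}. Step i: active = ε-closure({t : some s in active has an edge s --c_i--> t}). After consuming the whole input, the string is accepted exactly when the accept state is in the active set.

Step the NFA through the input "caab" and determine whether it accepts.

Answer: ACCEPT

Trace:
initial (ε-close {0}): {0,1,2,4}
'c' @ 1: {5,6}
'a' @ 2: {7,8}
'a' @ 3: {9,10}
'b' @ 4: {11}  ✓accept
final: {11}; accept 11 in set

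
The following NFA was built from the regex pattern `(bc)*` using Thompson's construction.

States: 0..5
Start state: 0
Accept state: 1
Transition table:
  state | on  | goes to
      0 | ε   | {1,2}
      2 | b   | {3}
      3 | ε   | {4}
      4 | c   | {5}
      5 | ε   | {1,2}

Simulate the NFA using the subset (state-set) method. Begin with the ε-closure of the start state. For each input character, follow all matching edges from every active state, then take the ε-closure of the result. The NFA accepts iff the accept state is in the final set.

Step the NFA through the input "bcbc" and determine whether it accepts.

Answer: ACCEPT

Steps:
S₀ = ε-closure({0}) = {0,1,2}
'b' @ 1: {3,4}
'c' @ 2: {1,2,5}  ✓accept
'b' @ 3: {3,4}
'c' @ 4: {1,2,5}  ✓accept
after full input: {1,2,5}  (accept=1 in)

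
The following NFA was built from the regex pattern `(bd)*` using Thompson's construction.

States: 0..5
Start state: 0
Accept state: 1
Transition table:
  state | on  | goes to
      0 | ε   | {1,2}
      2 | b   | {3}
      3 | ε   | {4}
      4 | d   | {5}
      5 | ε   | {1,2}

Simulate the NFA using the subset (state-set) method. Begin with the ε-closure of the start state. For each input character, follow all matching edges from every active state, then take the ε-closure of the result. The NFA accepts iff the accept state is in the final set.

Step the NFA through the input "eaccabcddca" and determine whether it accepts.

start: ε-closure({0}) = {0,1,2}
'e' @ 1: {}  — dead — no transitions
rest 'accabcddca' ignored (set empty)
after full input: {}  (accept=1 not in)

Answer: REJECT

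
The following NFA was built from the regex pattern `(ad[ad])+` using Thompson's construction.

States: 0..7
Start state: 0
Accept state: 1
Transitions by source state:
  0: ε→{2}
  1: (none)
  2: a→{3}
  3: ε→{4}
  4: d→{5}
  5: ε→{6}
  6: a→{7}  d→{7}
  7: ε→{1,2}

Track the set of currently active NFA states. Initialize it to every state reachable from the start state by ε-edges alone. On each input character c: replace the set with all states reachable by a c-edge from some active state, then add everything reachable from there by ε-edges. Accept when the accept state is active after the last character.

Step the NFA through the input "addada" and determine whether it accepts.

start: ε-closure({0}) = {0,2}
'a' @ 1: {3,4}
'd' @ 2: {5,6}
'd' @ 3: {1,2,7}  [accepting]
'a' @ 4: {3,4}
'd' @ 5: {5,6}
'a' @ 6: {1,2,7}  [accepting]
after full input: {1,2,7}  (accept=1 in)

Answer: ACCEPT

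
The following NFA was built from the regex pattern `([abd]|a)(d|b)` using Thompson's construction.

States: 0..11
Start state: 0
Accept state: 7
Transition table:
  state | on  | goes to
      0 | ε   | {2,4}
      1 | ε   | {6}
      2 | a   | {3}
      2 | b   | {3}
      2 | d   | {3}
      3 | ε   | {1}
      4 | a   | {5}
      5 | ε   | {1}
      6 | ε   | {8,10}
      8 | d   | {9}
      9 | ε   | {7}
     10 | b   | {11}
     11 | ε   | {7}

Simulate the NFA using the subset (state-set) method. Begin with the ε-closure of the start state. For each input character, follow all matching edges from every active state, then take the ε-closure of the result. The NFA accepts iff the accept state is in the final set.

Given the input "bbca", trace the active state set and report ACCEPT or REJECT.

start: ε-closure({0}) = {0,2,4}
'b' @ 1: {1,3,6,8,10}
'b' @ 2: {7,11}  ✓accept
'c' @ 3: {}  — state set empty
rest 'a' ignored (set empty)
end set {} — state 7 not in

Answer: REJECT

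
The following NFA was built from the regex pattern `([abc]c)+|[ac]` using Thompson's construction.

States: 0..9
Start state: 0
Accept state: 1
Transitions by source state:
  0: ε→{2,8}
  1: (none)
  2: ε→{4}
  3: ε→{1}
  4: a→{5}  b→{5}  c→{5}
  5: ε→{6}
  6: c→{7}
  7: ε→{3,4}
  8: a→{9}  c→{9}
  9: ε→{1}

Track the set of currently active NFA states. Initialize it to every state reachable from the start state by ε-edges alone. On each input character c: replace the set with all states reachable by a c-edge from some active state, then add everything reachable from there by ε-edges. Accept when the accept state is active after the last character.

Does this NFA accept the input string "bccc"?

initial (ε-close {0}): {0,2,4,8}
'b' @ 1: {5,6}
'c' @ 2: {1,3,4,7}  (accept∈set)
'c' @ 3: {5,6}
'c' @ 4: {1,3,4,7}  (accept∈set)
after full input: {1,3,4,7}  (accept=1 in)

Answer: ACCEPT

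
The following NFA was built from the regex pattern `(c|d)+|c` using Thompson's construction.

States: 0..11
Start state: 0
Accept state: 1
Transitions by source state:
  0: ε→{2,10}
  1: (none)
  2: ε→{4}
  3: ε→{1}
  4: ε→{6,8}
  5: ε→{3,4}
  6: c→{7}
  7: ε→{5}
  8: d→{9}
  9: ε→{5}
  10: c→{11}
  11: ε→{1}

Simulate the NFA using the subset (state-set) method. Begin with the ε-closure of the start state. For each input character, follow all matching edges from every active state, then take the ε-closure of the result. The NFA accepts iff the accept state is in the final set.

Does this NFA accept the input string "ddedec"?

start: ε-closure({0}) = {0,2,4,6,8,10}
'd' @ 1: {1,3,4,5,6,8,9}  [accepting]
'd' @ 2: {1,3,4,5,6,8,9}  [accepting]
'e' @ 3: {}  — state set empty
rest 'dec' ignored (set empty)
end set {} — state 1 not in

Answer: REJECT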